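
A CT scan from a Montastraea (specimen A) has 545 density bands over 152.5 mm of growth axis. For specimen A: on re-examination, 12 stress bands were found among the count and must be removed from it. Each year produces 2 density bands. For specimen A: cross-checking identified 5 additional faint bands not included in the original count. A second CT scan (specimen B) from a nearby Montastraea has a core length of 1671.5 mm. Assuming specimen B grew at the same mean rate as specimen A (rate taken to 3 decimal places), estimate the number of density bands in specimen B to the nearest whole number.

5896 density bands

Specimen A: adjusted count: 545 − 12 + 5 = 538 density bands.
Specimen A: 538 density bands at 2 per year is 538 / 2 = 269 years.
A: Mean rate = 152.5 mm / 269 years ≈ 0.567 mm/year.
For B, 1671.5 / 0.567 = 2947.97 years; at 2 density bands per year that is 2947.97 × 2 ≈ 5896 density bands.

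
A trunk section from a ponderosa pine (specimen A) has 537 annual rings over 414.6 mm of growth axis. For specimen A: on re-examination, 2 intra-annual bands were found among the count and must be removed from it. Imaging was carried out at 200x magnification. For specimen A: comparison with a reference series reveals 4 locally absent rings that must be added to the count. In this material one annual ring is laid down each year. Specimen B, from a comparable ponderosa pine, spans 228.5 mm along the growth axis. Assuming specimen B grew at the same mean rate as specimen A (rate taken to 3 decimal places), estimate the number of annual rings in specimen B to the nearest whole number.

Specimen A: after corrections the count is 537 − 2 + 4 = 539 annual rings.
A: 414.6 mm over 539 years gives 414.6 / 539 ≈ 0.769 mm/year.
B spans 228.5 / 0.769 = 297.14 years ≈ 297 annual rings.

297 annual rings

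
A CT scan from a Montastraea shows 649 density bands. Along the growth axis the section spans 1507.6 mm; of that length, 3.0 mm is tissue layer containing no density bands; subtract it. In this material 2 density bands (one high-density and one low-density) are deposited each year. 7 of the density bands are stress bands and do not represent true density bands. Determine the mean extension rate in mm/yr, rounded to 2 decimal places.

After corrections the count is 649 − 7 = 642 density bands.
Dividing by 2 density bands per year: 642 / 2 = 321 years.
The growth record spans 1507.6 − 3.0 = 1504.6 mm.
Extension rate ≈ 1504.6 / 321 = 4.69 mm/yr.

4.69 mm/yr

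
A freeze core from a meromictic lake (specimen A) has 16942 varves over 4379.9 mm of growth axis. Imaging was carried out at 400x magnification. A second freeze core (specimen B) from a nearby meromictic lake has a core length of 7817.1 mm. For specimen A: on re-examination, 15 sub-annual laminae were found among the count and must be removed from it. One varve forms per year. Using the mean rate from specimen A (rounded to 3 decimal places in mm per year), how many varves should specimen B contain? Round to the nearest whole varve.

30182 varves

Specimen A: after corrections the count is 16942 − 15 = 16927 varves.
A: 4379.9 mm over 16927 years gives 4379.9 / 16927 ≈ 0.259 mm per year.
Specimen B: 7817.1 mm / 0.259 mm per year = 30181.85 years ≈ 30182 varves.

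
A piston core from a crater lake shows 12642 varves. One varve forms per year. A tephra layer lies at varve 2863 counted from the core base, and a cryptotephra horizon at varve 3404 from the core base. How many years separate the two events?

541 years

3404 − 2863 = 541 varves lie between the two events.
One varve per year makes the interval 541 years.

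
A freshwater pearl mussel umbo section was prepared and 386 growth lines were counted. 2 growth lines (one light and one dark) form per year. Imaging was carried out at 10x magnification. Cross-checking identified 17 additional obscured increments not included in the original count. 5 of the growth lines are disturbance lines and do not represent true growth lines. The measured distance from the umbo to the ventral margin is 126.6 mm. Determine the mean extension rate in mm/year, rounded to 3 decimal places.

True growth line count = 386 − 5 + 17 = 398.
Dividing by 2 growth lines per year: 398 / 2 = 199 years.
Mean rate = 126.6 mm / 199 years ≈ 0.636 mm/year.

0.636 mm/year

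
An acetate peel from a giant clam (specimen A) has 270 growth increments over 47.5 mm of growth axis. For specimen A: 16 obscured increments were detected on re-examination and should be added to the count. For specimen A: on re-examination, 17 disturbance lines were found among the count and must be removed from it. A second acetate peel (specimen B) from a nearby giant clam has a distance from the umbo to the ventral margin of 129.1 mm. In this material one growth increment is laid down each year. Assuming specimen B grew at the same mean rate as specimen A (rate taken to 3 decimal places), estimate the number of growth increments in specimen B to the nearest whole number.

729 growth increments

Specimen A: after corrections the count is 270 − 17 + 16 = 269 growth increments.
A: Mean rate = 47.5 mm / 269 years ≈ 0.177 mm/year.
For B, 129.1 / 0.177 = 729.38 years ≈ 729 growth increments.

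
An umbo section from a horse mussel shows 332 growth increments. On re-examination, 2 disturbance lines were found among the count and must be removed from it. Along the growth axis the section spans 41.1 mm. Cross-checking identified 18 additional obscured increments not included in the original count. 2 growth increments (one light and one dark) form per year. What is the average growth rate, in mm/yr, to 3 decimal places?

After corrections the count is 332 − 2 + 18 = 348 growth increments.
With 2 growth increments per year, 348 / 2 = 174 years.
Extension rate ≈ 41.1 / 174 = 0.236 mm/yr.

0.236 mm/yr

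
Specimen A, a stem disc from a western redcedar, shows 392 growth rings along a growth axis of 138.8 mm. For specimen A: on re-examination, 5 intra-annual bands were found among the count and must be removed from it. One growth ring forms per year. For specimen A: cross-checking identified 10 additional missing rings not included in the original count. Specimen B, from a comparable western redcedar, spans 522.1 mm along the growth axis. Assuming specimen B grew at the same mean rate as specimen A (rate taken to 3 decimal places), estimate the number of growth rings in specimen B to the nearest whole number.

1492 growth rings

Specimen A: after corrections the count is 392 − 5 + 10 = 397 growth rings.
A: Extension rate ≈ 138.8 / 397 = 0.350 mm/year.
Specimen B: 522.1 mm / 0.350 mm per year = 1491.71 years ≈ 1492 growth rings.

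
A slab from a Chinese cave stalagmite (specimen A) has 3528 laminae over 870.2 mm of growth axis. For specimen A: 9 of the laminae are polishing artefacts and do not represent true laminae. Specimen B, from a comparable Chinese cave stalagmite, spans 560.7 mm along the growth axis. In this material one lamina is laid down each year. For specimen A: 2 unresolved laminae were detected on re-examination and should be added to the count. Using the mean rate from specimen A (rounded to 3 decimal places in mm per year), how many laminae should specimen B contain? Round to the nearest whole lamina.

Specimen A: true lamina count = 3528 − 9 + 2 = 3521.
A: Mean rate = 870.2 mm / 3521 years ≈ 0.247 mm/yr.
Specimen B: 560.7 mm / 0.247 mm per year = 2270.04 years ≈ 2270 laminae.

2270 laminae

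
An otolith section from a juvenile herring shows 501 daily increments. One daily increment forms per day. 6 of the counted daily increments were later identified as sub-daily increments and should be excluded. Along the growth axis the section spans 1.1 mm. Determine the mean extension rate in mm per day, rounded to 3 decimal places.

0.002 mm per day

After corrections the count is 501 − 6 = 495 daily increments.
1.1 mm over 495 days gives 1.1 / 495 ≈ 0.002 mm per day.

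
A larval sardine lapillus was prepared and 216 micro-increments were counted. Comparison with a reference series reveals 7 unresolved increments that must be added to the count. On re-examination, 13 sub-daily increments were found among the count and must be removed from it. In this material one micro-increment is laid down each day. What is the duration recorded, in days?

True micro-increment count = 216 − 13 + 7 = 210.
One micro-increment per day makes the duration 210 days.

210 days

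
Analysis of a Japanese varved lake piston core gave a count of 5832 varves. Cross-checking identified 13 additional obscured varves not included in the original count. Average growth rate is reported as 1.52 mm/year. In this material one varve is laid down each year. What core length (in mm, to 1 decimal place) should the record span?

8884.4 mm

Adjusted count: 5832 + 13 = 5845 varves.
Predicted length = 1.52 mm/year × 5845 years = 8884.4 mm.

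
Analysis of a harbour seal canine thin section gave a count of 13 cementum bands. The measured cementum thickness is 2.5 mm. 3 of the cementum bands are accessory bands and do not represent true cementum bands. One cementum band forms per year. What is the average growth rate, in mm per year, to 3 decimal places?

0.250 mm per year

Correcting the raw count gives 13 − 3 = 10 true cementum bands.
2.5 mm over 10 years gives 2.5 / 10 ≈ 0.250 mm per year.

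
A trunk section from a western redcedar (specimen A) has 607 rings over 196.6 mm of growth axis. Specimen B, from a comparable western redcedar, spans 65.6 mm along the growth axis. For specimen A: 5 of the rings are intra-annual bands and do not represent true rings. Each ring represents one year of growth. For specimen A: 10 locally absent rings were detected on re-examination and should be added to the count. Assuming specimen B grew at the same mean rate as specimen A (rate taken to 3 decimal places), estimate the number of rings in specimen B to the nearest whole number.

204 rings

Specimen A: true ring count = 607 − 5 + 10 = 612.
A: 196.6 mm over 612 years gives 196.6 / 612 ≈ 0.321 mm/year.
For B, 65.6 / 0.321 = 204.36 years ≈ 204 rings.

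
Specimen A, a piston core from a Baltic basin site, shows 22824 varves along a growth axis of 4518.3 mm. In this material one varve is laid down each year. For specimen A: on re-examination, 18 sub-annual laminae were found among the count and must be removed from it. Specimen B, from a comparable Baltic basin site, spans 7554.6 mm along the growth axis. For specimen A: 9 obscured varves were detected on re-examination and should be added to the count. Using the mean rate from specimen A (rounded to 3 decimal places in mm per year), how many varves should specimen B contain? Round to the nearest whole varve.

Specimen A: correcting the raw count gives 22824 − 18 + 9 = 22815 true varves.
A: Mean rate = 4518.3 mm / 22815 years ≈ 0.198 mm/yr.
B spans 7554.6 / 0.198 = 38154.55 years ≈ 38155 varves.

38155 varves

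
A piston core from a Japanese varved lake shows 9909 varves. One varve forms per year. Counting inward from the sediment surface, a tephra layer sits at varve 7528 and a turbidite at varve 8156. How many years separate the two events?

628 years

Separation: 8156 − 7528 = 628 varves.
At one varve per year, 628 years elapsed between them.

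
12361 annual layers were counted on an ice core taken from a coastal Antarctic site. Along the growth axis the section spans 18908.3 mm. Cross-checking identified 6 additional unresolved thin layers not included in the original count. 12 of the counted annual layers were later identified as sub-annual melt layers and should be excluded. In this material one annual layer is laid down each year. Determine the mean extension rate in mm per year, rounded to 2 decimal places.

Correcting the raw count gives 12361 − 12 + 6 = 12355 true annual layers.
Extension rate ≈ 18908.3 / 12355 = 1.53 mm per year.

1.53 mm per year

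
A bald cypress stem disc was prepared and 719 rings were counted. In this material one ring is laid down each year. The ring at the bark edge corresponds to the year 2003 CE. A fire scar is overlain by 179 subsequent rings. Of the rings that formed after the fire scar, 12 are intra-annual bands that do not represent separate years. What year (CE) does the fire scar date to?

179 rings formed after the fire scar.
Excluding 12 false rings: 179 − 12 = 167.
Counting back 167 years from 2003 CE places the fire scar in 2003 − 167 = 1836 CE.

1836 CE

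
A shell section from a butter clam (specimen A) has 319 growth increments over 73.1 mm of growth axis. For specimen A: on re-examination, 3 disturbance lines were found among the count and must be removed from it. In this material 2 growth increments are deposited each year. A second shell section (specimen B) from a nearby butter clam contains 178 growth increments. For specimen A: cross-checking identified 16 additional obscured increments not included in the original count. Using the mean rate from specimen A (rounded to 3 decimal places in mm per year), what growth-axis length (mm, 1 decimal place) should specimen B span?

39.2 mm

Specimen A: after corrections the count is 319 − 3 + 16 = 332 growth increments.
Specimen A: with 2 growth increments per year, 332 / 2 = 166 years.
A: 73.1 mm over 166 years gives 73.1 / 166 ≈ 0.440 mm per year.
Specimen B: 178 growth increments at 2 per year is 178 / 2 = 89 years. Length of B = 0.440 × 89 = 39.2 mm.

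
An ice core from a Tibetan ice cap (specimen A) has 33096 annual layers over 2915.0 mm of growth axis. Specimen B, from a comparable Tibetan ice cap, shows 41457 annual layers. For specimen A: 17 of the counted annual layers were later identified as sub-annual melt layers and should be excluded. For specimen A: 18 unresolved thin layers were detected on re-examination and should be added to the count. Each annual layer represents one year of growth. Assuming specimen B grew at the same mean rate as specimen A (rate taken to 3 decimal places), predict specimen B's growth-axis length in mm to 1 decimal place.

Specimen A: adjusted count: 33096 − 17 + 18 = 33097 annual layers.
A: Extension rate ≈ 2915.0 / 33097 = 0.088 mm per year.
Length of B = 0.088 × 41457 = 3648.2 mm.

3648.2 mm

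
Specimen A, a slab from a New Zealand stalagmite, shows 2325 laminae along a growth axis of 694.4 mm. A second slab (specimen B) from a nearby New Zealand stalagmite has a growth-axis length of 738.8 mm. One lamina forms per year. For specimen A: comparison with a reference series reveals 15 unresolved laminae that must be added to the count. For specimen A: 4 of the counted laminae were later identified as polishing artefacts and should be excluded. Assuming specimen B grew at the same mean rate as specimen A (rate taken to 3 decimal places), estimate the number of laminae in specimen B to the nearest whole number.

2488 laminae

Specimen A: adjusted count: 2325 − 4 + 15 = 2336 laminae.
A: Extension rate ≈ 694.4 / 2336 = 0.297 mm per year.
For B, 738.8 / 0.297 = 2487.54 years ≈ 2488 laminae.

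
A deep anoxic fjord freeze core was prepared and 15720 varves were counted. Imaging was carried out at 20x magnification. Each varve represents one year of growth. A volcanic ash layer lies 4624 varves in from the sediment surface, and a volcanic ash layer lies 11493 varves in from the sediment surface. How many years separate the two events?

6869 yr

The two markers are separated by 11493 − 4624 = 6869 varves.
At one varve per year, 6869 years elapsed between them.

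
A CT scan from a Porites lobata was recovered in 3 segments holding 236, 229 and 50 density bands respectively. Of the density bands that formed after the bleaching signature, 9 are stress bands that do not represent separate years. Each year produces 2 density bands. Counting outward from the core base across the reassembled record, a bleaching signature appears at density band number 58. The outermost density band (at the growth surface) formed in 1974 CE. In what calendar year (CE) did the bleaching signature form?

1750 CE

Total density bands = 236 + 229 + 50 = 515.
The bleaching signature sits at density band 58 from the core base, so 515 − 58 = 457 density bands formed after it.
Excluding 9 false density bands: 457 − 9 = 448.
Dividing by 2 density bands per year: 448 / 2 = 224 years.
The density band at the growth surface is 1974 CE, so the bleaching signature dates to 1974 − 224 = 1750 CE.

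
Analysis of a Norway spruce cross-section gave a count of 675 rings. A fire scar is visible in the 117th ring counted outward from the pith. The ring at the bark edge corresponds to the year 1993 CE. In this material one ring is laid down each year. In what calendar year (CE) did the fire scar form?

Between ring 117 and the bark edge there are 675 − 117 = 558 rings.
Counting back 558 years from 1993 CE places the fire scar in 1993 − 558 = 1435 CE.

1435 CE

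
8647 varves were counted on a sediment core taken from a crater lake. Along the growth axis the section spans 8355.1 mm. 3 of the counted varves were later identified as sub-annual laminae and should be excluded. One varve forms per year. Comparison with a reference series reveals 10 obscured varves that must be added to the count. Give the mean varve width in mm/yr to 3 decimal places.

After corrections the count is 8647 − 3 + 10 = 8654 varves.
Extension rate ≈ 8355.1 / 8654 = 0.965 mm/yr.

0.965 mm/yr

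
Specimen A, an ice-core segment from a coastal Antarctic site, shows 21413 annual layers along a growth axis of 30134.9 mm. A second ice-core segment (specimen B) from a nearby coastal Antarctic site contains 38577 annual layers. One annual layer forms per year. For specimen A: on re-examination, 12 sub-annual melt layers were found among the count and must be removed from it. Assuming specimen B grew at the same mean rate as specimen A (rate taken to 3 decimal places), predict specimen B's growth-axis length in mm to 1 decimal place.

54316.4 mm

Specimen A: adjusted count: 21413 − 12 = 21401 annual layers.
A: Mean rate = 30134.9 mm / 21401 years ≈ 1.408 mm/yr.
For B, 1.408 mm/year × 38577 years = 54316.4 mm.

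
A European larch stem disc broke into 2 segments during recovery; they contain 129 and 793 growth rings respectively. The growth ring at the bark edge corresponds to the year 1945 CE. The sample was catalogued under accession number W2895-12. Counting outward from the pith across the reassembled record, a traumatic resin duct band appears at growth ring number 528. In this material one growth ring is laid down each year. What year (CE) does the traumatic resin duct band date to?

Total growth rings = 129 + 793 = 922.
The traumatic resin duct band sits at growth ring 528 from the pith, so 922 − 528 = 394 growth rings formed after it.
Counting back 394 years from 1945 CE places the traumatic resin duct band in 1945 − 394 = 1551 CE.

1551 CE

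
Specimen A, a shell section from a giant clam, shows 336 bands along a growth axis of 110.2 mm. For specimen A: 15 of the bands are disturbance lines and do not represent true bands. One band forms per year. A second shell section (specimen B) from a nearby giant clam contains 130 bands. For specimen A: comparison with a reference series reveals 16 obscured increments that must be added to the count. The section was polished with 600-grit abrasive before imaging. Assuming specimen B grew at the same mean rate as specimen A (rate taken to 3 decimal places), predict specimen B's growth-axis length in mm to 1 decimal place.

Specimen A: adjusted count: 336 − 15 + 16 = 337 bands.
A: Extension rate ≈ 110.2 / 337 = 0.327 mm per year.
Length of B = 0.327 × 130 = 42.5 mm.

42.5 mm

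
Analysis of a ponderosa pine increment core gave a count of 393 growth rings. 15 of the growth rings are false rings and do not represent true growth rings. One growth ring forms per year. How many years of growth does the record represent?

378 years

After corrections the count is 393 − 15 = 378 growth rings.
With a one-to-one growth ring periodicity this is 378 years.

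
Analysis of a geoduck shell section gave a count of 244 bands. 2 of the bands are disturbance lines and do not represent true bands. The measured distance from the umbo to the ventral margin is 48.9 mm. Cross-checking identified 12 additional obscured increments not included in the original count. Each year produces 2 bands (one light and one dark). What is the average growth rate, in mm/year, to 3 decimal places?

0.385 mm/year

Correcting the raw count gives 244 − 2 + 12 = 254 true bands.
With 2 bands per year, 254 / 2 = 127 years.
Mean rate = 48.9 mm / 127 years ≈ 0.385 mm/year.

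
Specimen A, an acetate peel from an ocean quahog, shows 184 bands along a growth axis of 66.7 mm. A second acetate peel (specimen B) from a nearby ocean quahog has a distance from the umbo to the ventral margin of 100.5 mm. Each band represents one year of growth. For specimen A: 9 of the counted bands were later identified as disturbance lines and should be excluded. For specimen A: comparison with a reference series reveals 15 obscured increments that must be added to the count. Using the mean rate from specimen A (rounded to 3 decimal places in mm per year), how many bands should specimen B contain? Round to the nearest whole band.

Specimen A: true band count = 184 − 9 + 15 = 190.
A: Mean rate = 66.7 mm / 190 years ≈ 0.351 mm/year.
B spans 100.5 / 0.351 = 286.32 years ≈ 286 bands.

286 bands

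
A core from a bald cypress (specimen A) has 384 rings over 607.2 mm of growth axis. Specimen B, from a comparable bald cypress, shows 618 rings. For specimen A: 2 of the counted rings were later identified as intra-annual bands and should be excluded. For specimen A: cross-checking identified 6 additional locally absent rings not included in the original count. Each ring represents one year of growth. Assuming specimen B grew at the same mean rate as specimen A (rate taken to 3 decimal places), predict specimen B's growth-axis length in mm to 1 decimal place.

Specimen A: adjusted count: 384 − 2 + 6 = 388 rings.
A: Mean rate = 607.2 mm / 388 years ≈ 1.565 mm/yr.
Length of B = 1.565 × 618 = 967.2 mm.

967.2 mm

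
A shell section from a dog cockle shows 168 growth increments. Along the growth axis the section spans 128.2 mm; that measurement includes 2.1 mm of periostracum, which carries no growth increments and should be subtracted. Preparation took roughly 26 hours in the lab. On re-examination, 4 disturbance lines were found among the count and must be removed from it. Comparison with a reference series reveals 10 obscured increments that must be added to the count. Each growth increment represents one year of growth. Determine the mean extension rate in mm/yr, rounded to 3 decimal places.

Correcting the raw count gives 168 − 4 + 10 = 174 true growth increments.
The growth record spans 128.2 − 2.1 = 126.1 mm.
Mean rate = 126.1 mm / 174 years ≈ 0.725 mm/yr.

0.725 mm/yr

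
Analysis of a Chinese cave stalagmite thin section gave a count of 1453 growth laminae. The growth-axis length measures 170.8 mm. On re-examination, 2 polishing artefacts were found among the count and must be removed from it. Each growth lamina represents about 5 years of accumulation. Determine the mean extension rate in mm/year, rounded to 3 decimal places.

0.024 mm/year

After corrections the count is 1453 − 2 = 1451 growth laminae.
1451 growth laminae at 5 years each span 1451 × 5 = 7255 years.
Extension rate ≈ 170.8 / 7255 = 0.024 mm/year.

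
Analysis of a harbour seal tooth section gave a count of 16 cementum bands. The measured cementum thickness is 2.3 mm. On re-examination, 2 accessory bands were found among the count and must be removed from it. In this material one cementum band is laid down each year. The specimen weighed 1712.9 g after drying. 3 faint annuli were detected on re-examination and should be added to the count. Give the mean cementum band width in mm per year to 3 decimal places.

After corrections the count is 16 − 2 + 3 = 17 cementum bands.
Mean rate = 2.3 mm / 17 years ≈ 0.135 mm per year.

0.135 mm per year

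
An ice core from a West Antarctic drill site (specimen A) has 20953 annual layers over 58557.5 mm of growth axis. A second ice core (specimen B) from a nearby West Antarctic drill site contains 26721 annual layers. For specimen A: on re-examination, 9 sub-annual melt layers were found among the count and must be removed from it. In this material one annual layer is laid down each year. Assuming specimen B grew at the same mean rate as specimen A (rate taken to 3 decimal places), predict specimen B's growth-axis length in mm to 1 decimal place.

Specimen A: after corrections the count is 20953 − 9 = 20944 annual layers.
A: Extension rate ≈ 58557.5 / 20944 = 2.796 mm/yr.
B's length ≈ 2.796 × 26721 = 74711.9 mm.

74711.9 mm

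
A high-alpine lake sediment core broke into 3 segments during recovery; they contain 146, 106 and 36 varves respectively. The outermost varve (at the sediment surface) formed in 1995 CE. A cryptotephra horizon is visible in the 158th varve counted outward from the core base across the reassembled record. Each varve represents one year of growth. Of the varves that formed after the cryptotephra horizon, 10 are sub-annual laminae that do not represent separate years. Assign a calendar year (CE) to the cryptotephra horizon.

1875 CE

Total varves = 146 + 106 + 36 = 288.
Between varve 158 and the sediment surface there are 288 − 158 = 130 varves.
Removing the 10 false varves leaves 130 − 10 = 120 true varves beyond the cryptotephra horizon.
1995 − 120 = 1875 CE.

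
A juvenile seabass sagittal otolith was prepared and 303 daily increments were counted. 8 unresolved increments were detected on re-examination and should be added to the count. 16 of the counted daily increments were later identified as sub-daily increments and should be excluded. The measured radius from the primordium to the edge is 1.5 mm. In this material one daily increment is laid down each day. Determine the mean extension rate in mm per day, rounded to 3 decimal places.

0.005 mm per day

True daily increment count = 303 − 16 + 8 = 295.
Extension rate ≈ 1.5 / 295 = 0.005 mm per day.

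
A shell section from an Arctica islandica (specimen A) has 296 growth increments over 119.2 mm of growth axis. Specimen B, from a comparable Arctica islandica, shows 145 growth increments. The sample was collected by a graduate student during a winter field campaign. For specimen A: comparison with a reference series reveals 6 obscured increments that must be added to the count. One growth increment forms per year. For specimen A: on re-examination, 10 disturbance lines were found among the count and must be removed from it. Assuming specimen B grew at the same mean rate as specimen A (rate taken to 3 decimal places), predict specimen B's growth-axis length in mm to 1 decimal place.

59.2 mm

Specimen A: true growth increment count = 296 − 10 + 6 = 292.
A: 119.2 mm over 292 years gives 119.2 / 292 ≈ 0.408 mm/yr.
For B, 0.408 mm/year × 145 years = 59.2 mm.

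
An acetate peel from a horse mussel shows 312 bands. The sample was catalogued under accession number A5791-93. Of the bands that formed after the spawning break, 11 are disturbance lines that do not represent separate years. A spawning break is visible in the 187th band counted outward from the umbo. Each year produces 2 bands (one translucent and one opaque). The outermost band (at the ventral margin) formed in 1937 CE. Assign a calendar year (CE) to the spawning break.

1880 CE

312 − 187 = 125 bands lie beyond the spawning break toward the ventral margin.
Removing the 11 false bands leaves 125 − 11 = 114 true bands beyond the spawning break.
114 bands at 2 per year is 114 / 2 = 57 years.
The band at the ventral margin is 1937 CE, so the spawning break dates to 1937 − 57 = 1880 CE.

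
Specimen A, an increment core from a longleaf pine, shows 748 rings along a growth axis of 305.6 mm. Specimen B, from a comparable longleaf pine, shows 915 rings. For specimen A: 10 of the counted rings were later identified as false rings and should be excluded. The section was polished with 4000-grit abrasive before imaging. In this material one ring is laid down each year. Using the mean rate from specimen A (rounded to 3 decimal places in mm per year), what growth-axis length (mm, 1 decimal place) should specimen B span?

378.8 mm

Specimen A: adjusted count: 748 − 10 = 738 rings.
A: 305.6 mm over 738 years gives 305.6 / 738 ≈ 0.414 mm/yr.
B's length ≈ 0.414 × 915 = 378.8 mm.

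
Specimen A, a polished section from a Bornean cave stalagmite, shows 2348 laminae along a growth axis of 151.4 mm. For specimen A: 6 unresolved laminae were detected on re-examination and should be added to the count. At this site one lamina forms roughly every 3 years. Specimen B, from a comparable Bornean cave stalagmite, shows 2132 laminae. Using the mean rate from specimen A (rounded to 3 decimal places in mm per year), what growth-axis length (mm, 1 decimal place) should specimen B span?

134.3 mm

Specimen A: correcting the raw count gives 2348 + 6 = 2354 true laminae.
Specimen A: at 3 years per lamina, 2354 × 3 = 7062 years.
A: 151.4 mm over 7062 years gives 151.4 / 7062 ≈ 0.021 mm/year.
Specimen B: multiplying by 3 years per lamina: 2132 × 3 = 6396 years. For B, 0.021 mm/year × 6396 years = 134.3 mm.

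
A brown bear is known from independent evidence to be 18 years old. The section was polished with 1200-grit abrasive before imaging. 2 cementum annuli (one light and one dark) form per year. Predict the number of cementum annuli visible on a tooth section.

Expected cementum annuli: 18 × 2 = 36.
So 36 cementum annuli should be present.

36 cementum annuli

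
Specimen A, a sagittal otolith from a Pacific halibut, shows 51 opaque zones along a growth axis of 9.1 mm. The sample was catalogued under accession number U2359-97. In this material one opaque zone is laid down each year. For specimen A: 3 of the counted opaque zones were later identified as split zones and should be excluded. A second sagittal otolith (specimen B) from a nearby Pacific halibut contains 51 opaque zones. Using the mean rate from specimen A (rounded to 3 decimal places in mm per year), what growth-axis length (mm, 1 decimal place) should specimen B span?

9.7 mm

Specimen A: true opaque zone count = 51 − 3 = 48.
A: Mean rate = 9.1 mm / 48 years ≈ 0.190 mm/year.
B's length ≈ 0.190 × 51 = 9.7 mm.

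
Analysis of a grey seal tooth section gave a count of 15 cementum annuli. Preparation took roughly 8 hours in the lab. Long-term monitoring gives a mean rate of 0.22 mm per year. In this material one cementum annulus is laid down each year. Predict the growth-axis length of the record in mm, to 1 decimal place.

The record spans 15 years at 0.22 mm per year.
Length ≈ 0.22 × 15 = 3.3 mm.

3.3 mm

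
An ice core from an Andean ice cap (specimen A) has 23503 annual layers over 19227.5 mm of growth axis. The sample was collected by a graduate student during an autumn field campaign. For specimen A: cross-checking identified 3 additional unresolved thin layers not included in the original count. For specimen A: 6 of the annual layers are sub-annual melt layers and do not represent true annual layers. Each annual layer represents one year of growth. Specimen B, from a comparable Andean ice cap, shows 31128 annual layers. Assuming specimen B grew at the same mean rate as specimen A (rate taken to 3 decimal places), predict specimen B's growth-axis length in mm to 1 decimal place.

25462.7 mm

Specimen A: adjusted count: 23503 − 6 + 3 = 23500 annual layers.
A: Mean rate = 19227.5 mm / 23500 years ≈ 0.818 mm/year.
B's length ≈ 0.818 × 31128 = 25462.7 mm.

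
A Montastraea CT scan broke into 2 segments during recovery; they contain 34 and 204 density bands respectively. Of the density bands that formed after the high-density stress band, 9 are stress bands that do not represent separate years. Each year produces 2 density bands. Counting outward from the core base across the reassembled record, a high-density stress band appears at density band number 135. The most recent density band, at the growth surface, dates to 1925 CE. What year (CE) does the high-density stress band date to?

1878 CE

Total density bands = 34 + 204 = 238.
The high-density stress band sits at density band 135 from the core base, so 238 − 135 = 103 density bands formed after it.
Removing the 9 false density bands leaves 103 − 9 = 94 true density bands beyond the high-density stress band.
With 2 density bands per year, 94 / 2 = 47 years.
1925 − 47 = 1878 CE.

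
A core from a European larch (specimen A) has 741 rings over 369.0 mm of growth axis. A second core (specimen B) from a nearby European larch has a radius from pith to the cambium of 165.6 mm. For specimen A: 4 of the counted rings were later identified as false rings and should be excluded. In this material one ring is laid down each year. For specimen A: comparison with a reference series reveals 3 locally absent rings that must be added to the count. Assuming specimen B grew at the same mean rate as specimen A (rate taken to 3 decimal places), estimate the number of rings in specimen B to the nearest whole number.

332 rings

Specimen A: true ring count = 741 − 4 + 3 = 740.
A: Extension rate ≈ 369.0 / 740 = 0.499 mm/yr.
Specimen B: 165.6 mm / 0.499 mm per year = 331.86 years ≈ 332 rings.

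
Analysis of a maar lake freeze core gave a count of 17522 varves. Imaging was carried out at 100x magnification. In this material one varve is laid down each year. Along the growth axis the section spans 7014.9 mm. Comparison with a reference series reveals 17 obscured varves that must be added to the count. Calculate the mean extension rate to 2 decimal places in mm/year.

0.40 mm/year

Adjusted count: 17522 + 17 = 17539 varves.
7014.9 mm over 17539 years gives 7014.9 / 17539 ≈ 0.40 mm/year.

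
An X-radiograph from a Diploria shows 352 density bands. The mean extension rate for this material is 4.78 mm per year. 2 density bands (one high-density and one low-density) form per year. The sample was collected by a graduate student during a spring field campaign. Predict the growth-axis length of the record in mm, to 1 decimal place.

841.3 mm

352 density bands at 2 per year is 352 / 2 = 176 years.
Predicted length = 4.78 mm/year × 176 years = 841.3 mm.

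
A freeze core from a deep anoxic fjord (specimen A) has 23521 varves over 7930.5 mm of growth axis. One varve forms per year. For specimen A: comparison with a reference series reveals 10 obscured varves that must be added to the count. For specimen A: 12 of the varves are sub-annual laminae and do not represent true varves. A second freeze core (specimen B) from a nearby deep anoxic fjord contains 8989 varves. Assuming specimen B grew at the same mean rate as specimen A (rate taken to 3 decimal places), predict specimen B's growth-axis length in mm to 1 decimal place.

Specimen A: adjusted count: 23521 − 12 + 10 = 23519 varves.
A: Extension rate ≈ 7930.5 / 23519 = 0.337 mm/year.
B's length ≈ 0.337 × 8989 = 3029.3 mm.

3029.3 mm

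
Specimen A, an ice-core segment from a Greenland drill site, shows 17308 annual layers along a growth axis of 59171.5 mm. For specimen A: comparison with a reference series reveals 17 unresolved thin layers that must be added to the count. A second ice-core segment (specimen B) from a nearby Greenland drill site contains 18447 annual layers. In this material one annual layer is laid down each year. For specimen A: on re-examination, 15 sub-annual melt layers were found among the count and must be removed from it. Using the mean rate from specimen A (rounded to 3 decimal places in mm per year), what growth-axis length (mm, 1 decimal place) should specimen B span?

63051.8 mm

Specimen A: correcting the raw count gives 17308 − 15 + 17 = 17310 true annual layers.
A: Mean rate = 59171.5 mm / 17310 years ≈ 3.418 mm/yr.
B's length ≈ 3.418 × 18447 = 63051.8 mm.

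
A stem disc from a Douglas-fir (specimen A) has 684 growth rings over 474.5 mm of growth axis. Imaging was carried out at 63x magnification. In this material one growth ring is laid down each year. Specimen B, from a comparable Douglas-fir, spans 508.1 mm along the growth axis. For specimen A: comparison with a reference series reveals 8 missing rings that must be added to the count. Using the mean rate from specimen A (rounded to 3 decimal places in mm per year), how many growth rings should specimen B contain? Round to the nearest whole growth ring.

741 growth rings

Specimen A: true growth ring count = 684 + 8 = 692.
A: Mean rate = 474.5 mm / 692 years ≈ 0.686 mm/year.
Specimen B: 508.1 mm / 0.686 mm per year = 740.67 years ≈ 741 growth rings.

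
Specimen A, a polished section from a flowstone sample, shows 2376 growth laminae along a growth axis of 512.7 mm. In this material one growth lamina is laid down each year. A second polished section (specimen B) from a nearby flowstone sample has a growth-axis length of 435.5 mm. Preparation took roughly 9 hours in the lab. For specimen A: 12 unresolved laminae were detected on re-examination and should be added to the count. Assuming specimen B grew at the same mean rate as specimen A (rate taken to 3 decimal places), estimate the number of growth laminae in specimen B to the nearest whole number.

2026 growth laminae

Specimen A: after corrections the count is 2376 + 12 = 2388 growth laminae.
A: 512.7 mm over 2388 years gives 512.7 / 2388 ≈ 0.215 mm/yr.
For B, 435.5 / 0.215 = 2025.58 years ≈ 2026 growth laminae.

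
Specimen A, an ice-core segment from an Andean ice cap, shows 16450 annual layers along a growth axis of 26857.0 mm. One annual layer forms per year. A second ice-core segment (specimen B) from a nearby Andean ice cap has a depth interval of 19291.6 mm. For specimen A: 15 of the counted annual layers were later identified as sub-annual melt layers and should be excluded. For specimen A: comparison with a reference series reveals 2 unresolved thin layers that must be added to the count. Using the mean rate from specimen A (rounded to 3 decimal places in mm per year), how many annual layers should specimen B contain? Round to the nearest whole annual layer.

11806 annual layers

Specimen A: after corrections the count is 16450 − 15 + 2 = 16437 annual layers.
A: Mean rate = 26857.0 mm / 16437 years ≈ 1.634 mm per year.
Specimen B: 19291.6 mm / 1.634 mm per year = 11806.36 years ≈ 11806 annual layers.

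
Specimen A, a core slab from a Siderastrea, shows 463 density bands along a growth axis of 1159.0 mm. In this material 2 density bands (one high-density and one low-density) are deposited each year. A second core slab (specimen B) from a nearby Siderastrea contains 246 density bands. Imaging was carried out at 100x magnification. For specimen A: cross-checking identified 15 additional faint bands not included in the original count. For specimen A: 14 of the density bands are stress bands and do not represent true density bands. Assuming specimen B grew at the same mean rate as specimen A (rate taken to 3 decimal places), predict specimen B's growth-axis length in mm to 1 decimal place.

Specimen A: true density band count = 463 − 14 + 15 = 464.
Specimen A: with 2 density bands per year, 464 / 2 = 232 years.
A: 1159.0 mm over 232 years gives 1159.0 / 232 ≈ 4.996 mm/year.
Specimen B: with 2 density bands per year, 246 / 2 = 123 years. For B, 4.996 mm/year × 123 years = 614.5 mm.

614.5 mm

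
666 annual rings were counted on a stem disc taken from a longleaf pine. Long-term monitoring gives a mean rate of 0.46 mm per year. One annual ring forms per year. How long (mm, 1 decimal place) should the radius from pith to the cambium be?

666 years of growth are recorded.
Length ≈ 0.46 × 666 = 306.4 mm.

306.4 mm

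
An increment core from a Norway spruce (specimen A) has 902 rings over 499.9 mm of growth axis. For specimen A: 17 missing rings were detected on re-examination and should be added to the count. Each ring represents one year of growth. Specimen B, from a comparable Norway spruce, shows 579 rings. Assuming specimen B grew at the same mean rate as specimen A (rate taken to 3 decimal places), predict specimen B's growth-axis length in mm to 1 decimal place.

315.0 mm

Specimen A: true ring count = 902 + 17 = 919.
A: Mean rate = 499.9 mm / 919 years ≈ 0.544 mm/yr.
B's length ≈ 0.544 × 579 = 315.0 mm.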